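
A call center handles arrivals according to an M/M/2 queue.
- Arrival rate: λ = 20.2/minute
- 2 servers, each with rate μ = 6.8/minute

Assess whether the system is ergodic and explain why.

Stability requires ρ = λ/(cμ) < 1
ρ = 20.2/(2 × 6.8) = 20.2/13.60 = 1.4853
Since 1.4853 ≥ 1, the system is UNSTABLE.
Need c > λ/μ = 20.2/6.8 = 2.97.
Minimum servers needed: c = 3.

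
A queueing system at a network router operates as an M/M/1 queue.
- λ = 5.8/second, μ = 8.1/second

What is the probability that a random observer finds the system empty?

ρ = λ/μ = 5.8/8.1 = 0.7160
P(0) = 1 - ρ = 1 - 0.7160 = 0.2840
The server is idle 28.40% of the time.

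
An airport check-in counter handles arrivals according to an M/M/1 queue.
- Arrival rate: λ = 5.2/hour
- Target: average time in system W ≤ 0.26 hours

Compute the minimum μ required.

For M/M/1: W = 1/(μ-λ)
Need W ≤ 0.26, so 1/(μ-λ) ≤ 0.26
μ - λ ≥ 1/0.26 = 3.8462
μ ≥ 5.2 + 3.8462 = 9.0462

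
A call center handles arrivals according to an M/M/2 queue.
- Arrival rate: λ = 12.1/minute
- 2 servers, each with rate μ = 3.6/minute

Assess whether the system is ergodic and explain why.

Stability requires ρ = λ/(cμ) < 1
ρ = 12.1/(2 × 3.6) = 12.1/7.20 = 1.6806
Since 1.6806 ≥ 1, the system is UNSTABLE.
Need c > λ/μ = 12.1/3.6 = 3.36.
Minimum servers needed: c = 4.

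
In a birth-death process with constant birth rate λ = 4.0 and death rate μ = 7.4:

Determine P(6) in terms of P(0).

For constant rates: P(n)/P(0) = (λ/μ)^n
P(6)/P(0) = (4.0/7.4)^6 = 0.54054^6 = 0.02494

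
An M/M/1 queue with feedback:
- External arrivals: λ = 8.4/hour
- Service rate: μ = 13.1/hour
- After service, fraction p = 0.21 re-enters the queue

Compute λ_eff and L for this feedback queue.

Effective arrival rate: λ_eff = λ/(1-p) = 8.4/(1-0.21) = 8.4/0.79 = 10.63291
ρ = λ_eff/μ = 10.63291/13.1 = 0.811673
L = ρ/(1-ρ) = 0.811673/(1-0.811673) = 4.3099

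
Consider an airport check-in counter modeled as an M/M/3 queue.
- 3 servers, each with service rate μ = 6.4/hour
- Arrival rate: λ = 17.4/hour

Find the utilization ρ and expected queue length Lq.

Traffic intensity: ρ = λ/(cμ) = 17.4/(3×6.4) = 0.9062
Since ρ = 0.9062 < 1, system is stable.
Offered load a = λ/μ = cρ = 17.4/6.4 = 2.7187
P₀ = [ Σₙ₌₀^2 aⁿ/n! + a^3/(3!(1-ρ)) ]⁻¹
Σ = a^0/0! + a^1/1! + a^2/2! = 1.00000 + 2.71875 + 3.69580 = 7.4146
a^3/(3!(1-ρ)) = 20.09592/(6 × 0.09375000) = 35.7261
P₀ = 1/(7.4146 + 35.7261) = 0.02318
Lq = P₀·a^3·ρ / (3!(1-ρ)²) = 0.0231800 × 20.0959 × 0.906250 / (6 × 0.00878906) = 8.0053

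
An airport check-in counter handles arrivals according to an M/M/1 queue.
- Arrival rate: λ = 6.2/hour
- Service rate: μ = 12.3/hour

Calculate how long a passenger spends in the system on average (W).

First, compute utilization: ρ = λ/μ = 6.2/12.3 = 0.5041
For M/M/1: W = 1/(μ-λ)
W = 1/(12.3-6.2) = 1/6.10
W = 0.1639 hours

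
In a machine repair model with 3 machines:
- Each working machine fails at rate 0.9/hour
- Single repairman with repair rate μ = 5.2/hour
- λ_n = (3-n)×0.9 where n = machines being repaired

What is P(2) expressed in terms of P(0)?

P(2)/P(0) = ∏_{i=0}^{2-1} λ_i/μ_{i+1}
= (3-0)×0.9/5.2 × (3-1)×0.9/5.2
= 0.1797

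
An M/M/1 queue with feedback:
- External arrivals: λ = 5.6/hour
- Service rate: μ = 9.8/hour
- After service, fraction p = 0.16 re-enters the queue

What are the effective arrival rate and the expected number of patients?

Effective arrival rate: λ_eff = λ/(1-p) = 5.6/(1-0.16) = 5.6/0.84 = 6.66667
ρ = λ_eff/μ = 6.66667/9.8 = 0.680272
L = ρ/(1-ρ) = 0.680272/(1-0.680272) = 2.1277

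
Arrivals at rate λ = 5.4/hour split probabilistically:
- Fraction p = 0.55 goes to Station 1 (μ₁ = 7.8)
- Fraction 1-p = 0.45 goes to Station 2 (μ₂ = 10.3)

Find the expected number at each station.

Effective rates: λ₁ = 5.4×0.55 = 2.97, λ₂ = 5.4×0.45 = 2.43
Station 1: ρ₁ = 2.97/7.8 = 0.38077, L₁ = ρ₁/(1-ρ₁) = 0.38077/(1-0.38077) = 0.6149
Station 2: ρ₂ = 2.43/10.3 = 0.23592, L₂ = ρ₂/(1-ρ₂) = 0.23592/(1-0.23592) = 0.3088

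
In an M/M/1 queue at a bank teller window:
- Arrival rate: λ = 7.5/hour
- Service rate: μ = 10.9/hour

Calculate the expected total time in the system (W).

First, compute utilization: ρ = λ/μ = 7.5/10.9 = 0.6881
For M/M/1: W = 1/(μ-λ)
W = 1/(10.9-7.5) = 1/3.40
W = 0.2941 hours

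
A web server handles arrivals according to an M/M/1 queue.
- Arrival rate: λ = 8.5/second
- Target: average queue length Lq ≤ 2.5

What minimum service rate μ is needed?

For M/M/1: Lq = λ²/(μ(μ-λ))
Need Lq ≤ 2.5, i.e. μ(μ-λ) ≥ λ²/2.5
μ² - 8.5μ - 72.25/2.5 ≥ 0  →  μ² - 8.5μ - 28.9000 ≥ 0
Quadratic formula (positive root): μ = [λ + √(λ² + 4×28.9000)]/2
Discriminant: 72.25 + 4×28.9000 = 187.8500, √187.8500 = 13.7058
μ ≥ (8.5 + 13.7058)/2 = 11.1029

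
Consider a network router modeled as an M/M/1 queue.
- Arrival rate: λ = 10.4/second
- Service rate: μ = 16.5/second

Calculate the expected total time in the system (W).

First, compute utilization: ρ = λ/μ = 10.4/16.5 = 0.6303
For M/M/1: W = 1/(μ-λ)
W = 1/(16.5-10.4) = 1/6.10
W = 0.1639 seconds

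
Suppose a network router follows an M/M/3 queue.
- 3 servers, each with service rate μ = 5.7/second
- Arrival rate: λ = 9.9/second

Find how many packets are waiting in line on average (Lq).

Traffic intensity: ρ = λ/(cμ) = 9.9/(3×5.7) = 0.5789
Since ρ = 0.5789 < 1, system is stable.
Offered load a = λ/μ = cρ = 9.9/5.7 = 1.7368
P₀ = [ Σₙ₌₀^2 aⁿ/n! + a^3/(3!(1-ρ)) ]⁻¹
Σ = a^0/0! + a^1/1! + a^2/2! = 1.000000 + 1.736842 + 1.508310 = 4.2452
a^3/(3!(1-ρ)) = 5.2394/(6 × 0.42105) = 2.0739
P₀ = 1/(4.2452 + 2.0739) = 0.1583
Lq = P₀·a^3·ρ / (3!(1-ρ)²) = 0.1583 × 5.2394 × 0.5789 / (6 × 0.1773) = 0.4513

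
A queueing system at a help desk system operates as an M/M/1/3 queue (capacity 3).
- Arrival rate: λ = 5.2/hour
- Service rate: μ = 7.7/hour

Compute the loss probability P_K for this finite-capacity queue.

ρ = λ/μ = 5.2/7.7 = 0.67532
P₀ = (1-ρ)/(1-ρ^(K+1)) = (1-0.67532)/(1-0.67532^4) = 0.32468/0.79201 = 0.4099
P_K = P₀×ρ^K = 0.40994 × 0.67532^3 = 0.40994 × 0.30798 = 0.1263
Blocking probability = 12.63%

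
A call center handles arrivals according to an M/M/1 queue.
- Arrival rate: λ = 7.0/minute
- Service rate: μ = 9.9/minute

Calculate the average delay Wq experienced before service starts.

First, compute utilization: ρ = λ/μ = 7.0/9.9 = 0.7071
For M/M/1: Wq = λ/(μ(μ-λ))
Wq = 7.0/(9.9 × (9.9-7.0))
Wq = 7.0/(9.9 × 2.90)
Wq = 0.2438 minutes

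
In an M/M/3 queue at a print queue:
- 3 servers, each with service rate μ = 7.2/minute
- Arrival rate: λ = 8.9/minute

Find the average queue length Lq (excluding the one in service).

Traffic intensity: ρ = λ/(cμ) = 8.9/(3×7.2) = 0.4120
Since ρ = 0.4120 < 1, system is stable.
Offered load a = λ/μ = cρ = 8.9/7.2 = 1.2361
P₀ = [ Σₙ₌₀^2 aⁿ/n! + a^3/(3!(1-ρ)) ]⁻¹
Σ = a^0/0! + a^1/1! + a^2/2! = 1.0000 + 1.2361 + 0.7640 = 3.0001
a^3/(3!(1-ρ)) = 1.8887/(6 × 0.58796) = 0.5354
P₀ = 1/(3.0001 + 0.5354) = 0.2828
Lq = P₀·a^3·ρ / (3!(1-ρ)²) = 0.2828 × 1.8887 × 0.4120 / (6 × 0.3457) = 0.1061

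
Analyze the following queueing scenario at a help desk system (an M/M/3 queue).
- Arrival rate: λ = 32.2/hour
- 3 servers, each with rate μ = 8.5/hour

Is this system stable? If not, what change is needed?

Stability requires ρ = λ/(cμ) < 1
ρ = 32.2/(3 × 8.5) = 32.2/25.50 = 1.2627
Since 1.2627 ≥ 1, the system is UNSTABLE.
Need c > λ/μ = 32.2/8.5 = 3.79.
Minimum servers needed: c = 4.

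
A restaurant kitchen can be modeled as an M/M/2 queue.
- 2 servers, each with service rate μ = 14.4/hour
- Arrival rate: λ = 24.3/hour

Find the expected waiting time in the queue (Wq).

Traffic intensity: ρ = λ/(cμ) = 24.3/(2×14.4) = 0.8438
Since ρ = 0.8438 < 1, system is stable.
Offered load a = λ/μ = cρ = 24.3/14.4 = 1.6875
P₀ = [ Σₙ₌₀^1 aⁿ/n! + a^2/(2!(1-ρ)) ]⁻¹
Σ = a^0/0! + a^1/1! = 1.0000 + 1.6875 = 2.6875
a^2/(2!(1-ρ)) = 2.84766/(2 × 0.156250) = 9.1125
P₀ = 1/(2.6875 + 9.1125) = 0.08475
Lq = P₀·a^2·ρ / (2!(1-ρ)²) = 0.0847458 × 2.84766 × 0.843750 / (2 × 0.0244141) = 4.1701
Wq = Lq/λ = 4.1701/24.3 = 0.1716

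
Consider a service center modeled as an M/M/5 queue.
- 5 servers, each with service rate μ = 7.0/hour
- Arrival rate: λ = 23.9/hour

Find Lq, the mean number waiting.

Traffic intensity: ρ = λ/(cμ) = 23.9/(5×7.0) = 0.6829
Since ρ = 0.6829 < 1, system is stable.
Offered load a = λ/μ = cρ = 23.9/7.0 = 3.4143
P₀ = [ Σₙ₌₀^4 aⁿ/n! + a^5/(5!(1-ρ)) ]⁻¹
Σ = a^0/0! + a^1/1! + a^2/2! + a^3/3! + a^4/4! = 1.0000 + 3.4143 + 5.8287 + 6.6336 + 5.6622 = 22.5388
a^5/(5!(1-ρ)) = 463.9800/(120 × 0.317143) = 12.1917
P₀ = 1/(22.5388 + 12.1917) = 0.02879
Lq = P₀·a^5·ρ / (5!(1-ρ)²) = 0.028793 × 463.9800 × 0.68286 / (120 × 0.10058) = 0.7558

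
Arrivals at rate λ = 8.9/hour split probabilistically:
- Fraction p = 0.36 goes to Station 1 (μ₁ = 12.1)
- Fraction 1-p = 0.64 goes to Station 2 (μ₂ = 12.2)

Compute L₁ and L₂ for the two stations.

Effective rates: λ₁ = 8.9×0.36 = 3.204, λ₂ = 8.9×0.64 = 5.696
Station 1: ρ₁ = 3.204/12.1 = 0.2648, L₁ = ρ₁/(1-ρ₁) = 0.2648/(1-0.2648) = 0.3602
Station 2: ρ₂ = 5.696/12.2 = 0.4669, L₂ = ρ₂/(1-ρ₂) = 0.4669/(1-0.4669) = 0.8758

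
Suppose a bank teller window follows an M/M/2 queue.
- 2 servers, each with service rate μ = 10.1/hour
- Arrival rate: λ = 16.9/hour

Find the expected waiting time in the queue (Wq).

Traffic intensity: ρ = λ/(cμ) = 16.9/(2×10.1) = 0.8366
Since ρ = 0.8366 < 1, system is stable.
Offered load a = λ/μ = cρ = 16.9/10.1 = 1.6733
P₀ = [ Σₙ₌₀^1 aⁿ/n! + a^2/(2!(1-ρ)) ]⁻¹
Σ = a^0/0! + a^1/1! = 1.0000 + 1.6733 = 2.6733
a^2/(2!(1-ρ)) = 2.79982/(2 × 0.163366) = 8.5692
P₀ = 1/(2.6733 + 8.5692) = 0.08895
Lq = P₀·a^2·ρ / (2!(1-ρ)²) = 0.0889488 × 2.79982 × 0.836634 / (2 × 0.0266886) = 3.9035
Wq = Lq/λ = 3.9035/16.9 = 0.2310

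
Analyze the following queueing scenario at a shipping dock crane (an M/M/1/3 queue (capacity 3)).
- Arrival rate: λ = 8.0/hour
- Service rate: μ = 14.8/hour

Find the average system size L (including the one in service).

ρ = λ/μ = 8.0/14.8 = 0.54054
P₀ = (1-ρ)/(1-ρ^(K+1)) = (1-0.54054)/(1-0.54054^4) = 0.45946/0.91463 = 0.5023
P_K = P₀×ρ^K = 0.50235 × 0.54054^3 = 0.50235 × 0.15794 = 0.07934
L = ρ[1 - (K+1)ρ^K + Kρ^(K+1)] / [(1-ρ)(1-ρ^(K+1))]
L = 0.54054 × (1 - 4×0.15794 + 3×0.085371) / ((1 - 0.54054) × (1 - 0.085371)) = 0.8031 containers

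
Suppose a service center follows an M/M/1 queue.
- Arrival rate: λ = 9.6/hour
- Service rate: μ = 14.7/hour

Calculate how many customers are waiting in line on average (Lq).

ρ = λ/μ = 9.6/14.7 = 0.6531
For M/M/1: Lq = λ²/(μ(μ-λ))
Lq = 92.16/(14.7 × 5.10)
Lq = 1.2293 customers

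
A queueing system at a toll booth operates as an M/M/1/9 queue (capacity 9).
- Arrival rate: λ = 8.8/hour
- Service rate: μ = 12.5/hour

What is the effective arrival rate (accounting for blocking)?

ρ = λ/μ = 8.8/12.5 = 0.7040
P₀ = (1-ρ)/(1-ρ^(K+1)) = (1-0.7040)/(1-0.7040^10) = 0.2960/0.9701 = 0.3051
P_K = P₀×ρ^K = 0.3051 × 0.7040^9 = 0.3051 × 0.04248 = 0.01296
λ_eff = λ(1-P_K) = 8.8 × (1 - 0.012961) = 8.8 × 0.987039 = 8.6859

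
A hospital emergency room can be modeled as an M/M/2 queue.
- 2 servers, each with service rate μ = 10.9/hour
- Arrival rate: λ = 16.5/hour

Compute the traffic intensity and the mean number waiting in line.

Traffic intensity: ρ = λ/(cμ) = 16.5/(2×10.9) = 0.7569
Since ρ = 0.7569 < 1, system is stable.
Offered load a = λ/μ = cρ = 16.5/10.9 = 1.5138
P₀ = [ Σₙ₌₀^1 aⁿ/n! + a^2/(2!(1-ρ)) ]⁻¹
Σ = a^0/0! + a^1/1! = 1.0000 + 1.5138 = 2.5138
a^2/(2!(1-ρ)) = 2.2915/(2 × 0.24312) = 4.7127
P₀ = 1/(2.5138 + 4.7127) = 0.1384
Lq = P₀·a^2·ρ / (2!(1-ρ)²) = 0.13838 × 2.2915 × 0.75688 / (2 × 0.059107) = 2.0303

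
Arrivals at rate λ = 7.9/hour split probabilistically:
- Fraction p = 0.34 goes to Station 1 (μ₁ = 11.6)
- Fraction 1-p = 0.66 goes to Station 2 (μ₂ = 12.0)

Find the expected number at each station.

Effective rates: λ₁ = 7.9×0.34 = 2.686, λ₂ = 7.9×0.66 = 5.214
Station 1: ρ₁ = 2.686/11.6 = 0.23155, L₁ = ρ₁/(1-ρ₁) = 0.23155/(1-0.23155) = 0.3013
Station 2: ρ₂ = 5.214/12.0 = 0.4345, L₂ = ρ₂/(1-ρ₂) = 0.4345/(1-0.4345) = 0.7683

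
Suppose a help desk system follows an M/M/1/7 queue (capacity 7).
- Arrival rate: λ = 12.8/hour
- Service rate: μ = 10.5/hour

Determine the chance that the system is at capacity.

ρ = λ/μ = 12.8/10.5 = 1.21905
P₀ = (1-ρ)/(1-ρ^(K+1)) = (1-1.21905)/(1-1.21905^8) = -0.21905/-3.8772 = 0.05650
P_K = P₀×ρ^K = 0.05650 × 1.21905^7 = 0.05650 × 4.0008 = 0.2260
Blocking probability = 22.60%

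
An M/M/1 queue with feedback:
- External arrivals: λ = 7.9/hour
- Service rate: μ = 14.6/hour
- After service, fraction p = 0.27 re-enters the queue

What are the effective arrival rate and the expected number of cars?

Effective arrival rate: λ_eff = λ/(1-p) = 7.9/(1-0.27) = 7.9/0.73 = 10.8219
ρ = λ_eff/μ = 10.8219/14.6 = 0.74123
L = ρ/(1-ρ) = 0.74123/(1-0.74123) = 2.8644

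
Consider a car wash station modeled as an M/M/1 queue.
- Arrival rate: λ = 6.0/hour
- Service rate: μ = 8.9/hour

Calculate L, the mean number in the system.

ρ = λ/μ = 6.0/8.9 = 0.6742
For M/M/1: L = λ/(μ-λ)
L = 6.0/(8.9-6.0) = 6.0/2.90
L = 2.0690 cars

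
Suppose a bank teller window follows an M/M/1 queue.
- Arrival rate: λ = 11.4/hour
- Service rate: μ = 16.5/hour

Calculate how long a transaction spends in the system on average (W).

First, compute utilization: ρ = λ/μ = 11.4/16.5 = 0.6909
For M/M/1: W = 1/(μ-λ)
W = 1/(16.5-11.4) = 1/5.10
W = 0.1961 hours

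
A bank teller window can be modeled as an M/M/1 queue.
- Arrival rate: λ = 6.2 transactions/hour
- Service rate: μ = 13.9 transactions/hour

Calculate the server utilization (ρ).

Server utilization: ρ = λ/μ
ρ = 6.2/13.9 = 0.4460
The server is busy 44.60% of the time.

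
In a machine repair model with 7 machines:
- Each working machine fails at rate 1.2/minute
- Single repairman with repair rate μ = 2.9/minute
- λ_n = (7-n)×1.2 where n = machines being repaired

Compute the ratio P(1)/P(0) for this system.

P(1)/P(0) = ∏_{i=0}^{1-1} λ_i/μ_{i+1}
= (7-0)×1.2/2.9
= 2.8966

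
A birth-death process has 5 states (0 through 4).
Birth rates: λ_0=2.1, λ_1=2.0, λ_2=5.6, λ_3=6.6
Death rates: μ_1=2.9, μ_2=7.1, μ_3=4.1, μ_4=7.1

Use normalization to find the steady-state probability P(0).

Ratios P(n)/P(0) = (λ₀···λₙ₋₁)/(μ₁···μₙ):
P(1)/P(0) = (2.1)/(2.9) = 0.7241
P(2)/P(0) = (2.1×2.0)/(2.9×7.1) = 0.2040
P(3)/P(0) = (2.1×2.0×5.6)/(2.9×7.1×4.1) = 0.2786
P(4)/P(0) = (2.1×2.0×5.6×6.6)/(2.9×7.1×4.1×7.1) = 0.2590

Normalization: ∑ P(n) = 1
P(0) × (1.0000 + 0.7241 + 0.2040 + 0.2786 + 0.2590) = 1
P(0) × 2.4657 = 1
P(0) = 1/2.4657 = 0.4056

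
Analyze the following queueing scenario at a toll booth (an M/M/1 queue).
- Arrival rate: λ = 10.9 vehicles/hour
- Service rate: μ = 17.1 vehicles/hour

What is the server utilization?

Server utilization: ρ = λ/μ
ρ = 10.9/17.1 = 0.6374
The server is busy 63.74% of the time.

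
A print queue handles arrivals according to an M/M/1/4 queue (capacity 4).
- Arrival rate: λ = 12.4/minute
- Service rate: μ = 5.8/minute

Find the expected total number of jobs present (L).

ρ = λ/μ = 12.4/5.8 = 2.1379
P₀ = (1-ρ)/(1-ρ^(K+1)) = (1-2.1379)/(1-2.1379^5) = -1.1379/-43.6619 = 0.02606
P_K = P₀×ρ^K = 0.02606 × 2.1379^4 = 0.02606 × 20.8905 = 0.5444
L = ρ[1 - (K+1)ρ^K + Kρ^(K+1)] / [(1-ρ)(1-ρ^(K+1))]
L = 2.1379 × (1 - 5×20.8905 + 4×44.6619) / ((1 - 2.1379) × (1 - 44.6619)) = 3.2357 jobs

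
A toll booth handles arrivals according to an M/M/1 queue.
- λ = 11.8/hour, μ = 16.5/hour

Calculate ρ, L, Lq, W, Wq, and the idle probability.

Step 1: ρ = λ/μ = 11.8/16.5 = 0.7152
Step 2: L = λ/(μ-λ) = 11.8/4.70 = 2.5106
Step 3: Lq = λ²/(μ(μ-λ)) = 139.24/(16.5×4.70) = 1.7955
Step 4: W = 1/(μ-λ) = 1/4.70 = 0.212766
Step 5: Wq = λ/(μ(μ-λ)) = 11.8/(16.5×4.70) = 0.1522
Step 6: P(0) = 1-ρ = 0.2848
Verify: L = λW = 11.8×0.212766 = 2.5106 ✔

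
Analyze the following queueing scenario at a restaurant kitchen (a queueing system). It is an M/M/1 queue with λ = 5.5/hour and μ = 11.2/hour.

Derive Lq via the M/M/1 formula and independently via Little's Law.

Method 1 (direct): Lq = λ²/(μ(μ-λ)) = 30.25/(11.2 × 5.70) = 0.4738

Method 2 (Little's Law):
W = 1/(μ-λ) = 1/5.70 = 0.17544
Wq = W - 1/μ = 0.17544 - 0.089286 = 0.08615
Lq = λWq = 5.5 × 0.08615 = 0.4738 ✔ (matches Method 1)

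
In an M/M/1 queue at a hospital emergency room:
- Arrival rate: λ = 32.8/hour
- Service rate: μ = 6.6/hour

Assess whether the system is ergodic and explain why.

Stability requires ρ = λ/(cμ) < 1
ρ = 32.8/(1 × 6.6) = 32.8/6.60 = 4.9697
Since 4.9697 ≥ 1, the system is UNSTABLE.
Queue grows without bound. Need μ > λ = 32.8.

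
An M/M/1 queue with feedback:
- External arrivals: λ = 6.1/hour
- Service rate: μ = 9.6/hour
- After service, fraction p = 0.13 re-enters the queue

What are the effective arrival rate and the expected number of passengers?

Effective arrival rate: λ_eff = λ/(1-p) = 6.1/(1-0.13) = 6.1/0.87 = 7.01149
ρ = λ_eff/μ = 7.01149/9.6 = 0.730364
L = ρ/(1-ρ) = 0.730364/(1-0.730364) = 2.7087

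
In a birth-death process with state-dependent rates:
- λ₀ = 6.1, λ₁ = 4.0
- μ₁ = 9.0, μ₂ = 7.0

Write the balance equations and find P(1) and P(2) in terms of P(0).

Balance equations:
State 0: λ₀P₀ = μ₁P₁ → P₁ = (λ₀/μ₁)P₀ = (6.1/9.0)P₀ = 0.6778P₀
State 1: P₂ = (λ₀λ₁)/(μ₁μ₂)P₀ = (6.1×4.0)/(9.0×7.0)P₀ = 0.3873P₀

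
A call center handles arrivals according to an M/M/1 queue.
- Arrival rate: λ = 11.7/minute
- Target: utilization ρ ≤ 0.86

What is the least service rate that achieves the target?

ρ = λ/μ, so μ = λ/ρ
μ ≥ 11.7/0.86 = 13.6047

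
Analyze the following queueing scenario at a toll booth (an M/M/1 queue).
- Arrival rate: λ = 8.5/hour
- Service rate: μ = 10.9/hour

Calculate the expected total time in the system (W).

First, compute utilization: ρ = λ/μ = 8.5/10.9 = 0.7798
For M/M/1: W = 1/(μ-λ)
W = 1/(10.9-8.5) = 1/2.40
W = 0.4167 hours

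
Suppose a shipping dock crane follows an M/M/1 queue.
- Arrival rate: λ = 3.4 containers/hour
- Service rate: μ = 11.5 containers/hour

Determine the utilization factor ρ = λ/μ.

Server utilization: ρ = λ/μ
ρ = 3.4/11.5 = 0.2957
The server is busy 29.57% of the time.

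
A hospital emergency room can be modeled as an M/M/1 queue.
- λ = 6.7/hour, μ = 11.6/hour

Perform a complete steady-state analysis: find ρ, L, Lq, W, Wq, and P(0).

Step 1: ρ = λ/μ = 6.7/11.6 = 0.5776
Step 2: L = λ/(μ-λ) = 6.7/4.90 = 1.3673
Step 3: Lq = λ²/(μ(μ-λ)) = 44.89/(11.6×4.90) = 0.7898
Step 4: W = 1/(μ-λ) = 1/4.90 = 0.20408
Step 5: Wq = λ/(μ(μ-λ)) = 6.7/(11.6×4.90) = 0.1179
Step 6: P(0) = 1-ρ = 0.4224
Verify: L = λW = 6.7×0.20408 = 1.3673 ✔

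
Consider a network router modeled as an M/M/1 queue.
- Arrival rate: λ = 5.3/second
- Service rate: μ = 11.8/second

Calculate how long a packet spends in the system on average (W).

First, compute utilization: ρ = λ/μ = 5.3/11.8 = 0.4492
For M/M/1: W = 1/(μ-λ)
W = 1/(11.8-5.3) = 1/6.50
W = 0.1538 seconds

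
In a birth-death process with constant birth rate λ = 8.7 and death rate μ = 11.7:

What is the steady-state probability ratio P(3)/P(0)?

For constant rates: P(n)/P(0) = (λ/μ)^n
P(3)/P(0) = (8.7/11.7)^3 = 0.7435897^3 = 0.4111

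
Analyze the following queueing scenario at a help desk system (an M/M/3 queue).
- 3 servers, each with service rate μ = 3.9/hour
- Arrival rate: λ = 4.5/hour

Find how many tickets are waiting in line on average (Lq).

Traffic intensity: ρ = λ/(cμ) = 4.5/(3×3.9) = 0.3846
Since ρ = 0.3846 < 1, system is stable.
Offered load a = λ/μ = cρ = 4.5/3.9 = 1.1538
P₀ = [ Σₙ₌₀^2 aⁿ/n! + a^3/(3!(1-ρ)) ]⁻¹
Σ = a^0/0! + a^1/1! + a^2/2! = 1.0000 + 1.1538 + 0.6657 = 2.8195
a^3/(3!(1-ρ)) = 1.5362/(6 × 0.61538) = 0.4161
P₀ = 1/(2.8195 + 0.4161) = 0.3091
Lq = P₀·a^3·ρ / (3!(1-ρ)²) = 0.3091 × 1.5362 × 0.3846 / (6 × 0.3787) = 0.08037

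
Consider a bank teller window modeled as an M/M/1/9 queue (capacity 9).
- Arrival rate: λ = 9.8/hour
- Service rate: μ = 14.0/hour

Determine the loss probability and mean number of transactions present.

ρ = λ/μ = 9.8/14.0 = 0.7000
P₀ = (1-ρ)/(1-ρ^(K+1)) = (1-0.7000)/(1-0.7000^10) = 0.3000/0.9718 = 0.3087
P_K = P₀×ρ^K = 0.3087 × 0.7000^9 = 0.3087 × 0.04035 = 0.01246
Blocking probability P_9 = 0.01246 (1.25%)
L = ρ[1 - (K+1)ρ^K + Kρ^(K+1)] / [(1-ρ)(1-ρ^(K+1))]
L = 0.7000 × (1 - 10×0.040354 + 9×0.028248) / ((1 - 0.7000) × (1 - 0.028248)) = 2.0426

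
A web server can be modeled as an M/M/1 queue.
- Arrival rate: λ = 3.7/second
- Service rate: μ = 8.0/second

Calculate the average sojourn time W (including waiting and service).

First, compute utilization: ρ = λ/μ = 3.7/8.0 = 0.4625
For M/M/1: W = 1/(μ-λ)
W = 1/(8.0-3.7) = 1/4.30
W = 0.2326 seconds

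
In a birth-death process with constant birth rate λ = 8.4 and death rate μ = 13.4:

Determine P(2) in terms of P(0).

For constant rates: P(n)/P(0) = (λ/μ)^n
P(2)/P(0) = (8.4/13.4)^2 = 0.6269^2 = 0.3930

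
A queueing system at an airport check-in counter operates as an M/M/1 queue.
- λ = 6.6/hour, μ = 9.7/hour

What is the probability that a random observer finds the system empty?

ρ = λ/μ = 6.6/9.7 = 0.6804
P(0) = 1 - ρ = 1 - 0.6804 = 0.3196
The server is idle 31.96% of the time.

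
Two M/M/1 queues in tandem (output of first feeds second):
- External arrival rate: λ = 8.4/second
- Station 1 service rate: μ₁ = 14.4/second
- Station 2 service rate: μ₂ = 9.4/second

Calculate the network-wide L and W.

By Jackson's theorem, each station behaves as independent M/M/1.
Station 1: ρ₁ = 8.4/14.4 = 0.5833, L₁ = ρ₁/(1-ρ₁) = λ/(μ₁-λ) = 8.4/6.00 = 1.4000
Station 2: ρ₂ = 8.4/9.4 = 0.8936, L₂ = ρ₂/(1-ρ₂) = λ/(μ₂-λ) = 8.4/1.00 = 8.4000
Total: L = L₁ + L₂ = 1.4000 + 8.4000 = 9.8000
W = L/λ = 9.8000/8.4 = 1.1667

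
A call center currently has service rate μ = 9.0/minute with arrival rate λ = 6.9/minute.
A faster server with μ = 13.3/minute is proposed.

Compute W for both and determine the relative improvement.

System 1: ρ₁ = 6.9/9.0 = 0.7667, W₁ = 1/(9.0-6.9) = 0.47619
System 2: ρ₂ = 6.9/13.3 = 0.5188, W₂ = 1/(13.3-6.9) = 0.15625
Improvement: (W₁-W₂)/W₁ = (0.47619-0.15625)/0.47619 = 67.19%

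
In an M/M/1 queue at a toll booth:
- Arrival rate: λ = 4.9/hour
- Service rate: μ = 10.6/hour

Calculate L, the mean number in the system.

ρ = λ/μ = 4.9/10.6 = 0.4623
For M/M/1: L = λ/(μ-λ)
L = 4.9/(10.6-4.9) = 4.9/5.70
L = 0.8596 vehicles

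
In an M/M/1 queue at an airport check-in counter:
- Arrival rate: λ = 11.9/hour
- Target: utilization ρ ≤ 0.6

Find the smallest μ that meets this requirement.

ρ = λ/μ, so μ = λ/ρ
μ ≥ 11.9/0.6 = 19.8333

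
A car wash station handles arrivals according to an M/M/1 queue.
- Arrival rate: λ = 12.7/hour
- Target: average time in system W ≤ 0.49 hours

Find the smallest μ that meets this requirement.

For M/M/1: W = 1/(μ-λ)
Need W ≤ 0.49, so 1/(μ-λ) ≤ 0.49
μ - λ ≥ 1/0.49 = 2.0408
μ ≥ 12.7 + 2.0408 = 14.7408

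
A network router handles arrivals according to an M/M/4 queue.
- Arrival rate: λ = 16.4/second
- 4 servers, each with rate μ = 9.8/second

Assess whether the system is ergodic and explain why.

Stability requires ρ = λ/(cμ) < 1
ρ = 16.4/(4 × 9.8) = 16.4/39.20 = 0.4184
Since 0.4184 < 1, the system is STABLE.
The servers are busy 41.84% of the time.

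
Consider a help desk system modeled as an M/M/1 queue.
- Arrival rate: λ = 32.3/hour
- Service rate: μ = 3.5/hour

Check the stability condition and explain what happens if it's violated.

Stability requires ρ = λ/(cμ) < 1
ρ = 32.3/(1 × 3.5) = 32.3/3.50 = 9.2286
Since 9.2286 ≥ 1, the system is UNSTABLE.
Queue grows without bound. Need μ > λ = 32.3.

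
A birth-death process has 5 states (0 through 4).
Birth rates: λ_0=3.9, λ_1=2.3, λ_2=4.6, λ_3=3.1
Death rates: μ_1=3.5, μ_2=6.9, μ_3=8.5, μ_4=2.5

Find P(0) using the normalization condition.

Ratios P(n)/P(0) = (λ₀···λₙ₋₁)/(μ₁···μₙ):
P(1)/P(0) = (3.9)/(3.5) = 1.1143
P(2)/P(0) = (3.9×2.3)/(3.5×6.9) = 0.3714
P(3)/P(0) = (3.9×2.3×4.6)/(3.5×6.9×8.5) = 0.2010
P(4)/P(0) = (3.9×2.3×4.6×3.1)/(3.5×6.9×8.5×2.5) = 0.2493

Normalization: ∑ P(n) = 1
P(0) × (1.0000 + 1.1143 + 0.3714 + 0.2010 + 0.2493) = 1
P(0) × 2.9360 = 1
P(0) = 1/2.9360 = 0.3406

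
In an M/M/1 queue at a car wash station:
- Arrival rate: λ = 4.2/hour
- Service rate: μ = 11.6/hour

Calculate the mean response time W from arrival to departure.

First, compute utilization: ρ = λ/μ = 4.2/11.6 = 0.3621
For M/M/1: W = 1/(μ-λ)
W = 1/(11.6-4.2) = 1/7.40
W = 0.1351 hours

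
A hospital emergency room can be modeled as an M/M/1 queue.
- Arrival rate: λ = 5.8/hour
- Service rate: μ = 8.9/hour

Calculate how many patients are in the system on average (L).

ρ = λ/μ = 5.8/8.9 = 0.6517
For M/M/1: L = λ/(μ-λ)
L = 5.8/(8.9-5.8) = 5.8/3.10
L = 1.8710 patients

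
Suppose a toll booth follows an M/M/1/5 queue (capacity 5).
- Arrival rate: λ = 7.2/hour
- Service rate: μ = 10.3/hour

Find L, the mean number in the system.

ρ = λ/μ = 7.2/10.3 = 0.69903
P₀ = (1-ρ)/(1-ρ^(K+1)) = (1-0.69903)/(1-0.69903^6) = 0.30097/0.88333 = 0.3407
P_K = P₀×ρ^K = 0.34072 × 0.69903^5 = 0.34072 × 0.16691 = 0.05687
L = ρ[1 - (K+1)ρ^K + Kρ^(K+1)] / [(1-ρ)(1-ρ^(K+1))]
L = 0.69903 × (1 - 6×0.166909 + 5×0.116674) / ((1 - 0.69903) × (1 - 0.116674)) = 1.5301 vehicles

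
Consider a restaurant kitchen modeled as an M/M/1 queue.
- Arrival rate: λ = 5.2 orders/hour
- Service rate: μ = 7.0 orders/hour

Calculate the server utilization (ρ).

Server utilization: ρ = λ/μ
ρ = 5.2/7.0 = 0.7429
The server is busy 74.29% of the time.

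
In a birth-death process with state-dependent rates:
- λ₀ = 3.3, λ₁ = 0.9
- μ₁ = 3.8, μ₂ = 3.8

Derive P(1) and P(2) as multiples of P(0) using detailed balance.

Balance equations:
State 0: λ₀P₀ = μ₁P₁ → P₁ = (λ₀/μ₁)P₀ = (3.3/3.8)P₀ = 0.8684P₀
State 1: P₂ = (λ₀λ₁)/(μ₁μ₂)P₀ = (3.3×0.9)/(3.8×3.8)P₀ = 0.2057P₀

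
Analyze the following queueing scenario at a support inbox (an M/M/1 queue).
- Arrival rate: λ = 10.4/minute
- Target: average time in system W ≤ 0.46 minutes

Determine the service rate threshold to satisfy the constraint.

For M/M/1: W = 1/(μ-λ)
Need W ≤ 0.46, so 1/(μ-λ) ≤ 0.46
μ - λ ≥ 1/0.46 = 2.1739
μ ≥ 10.4 + 2.1739 = 12.5739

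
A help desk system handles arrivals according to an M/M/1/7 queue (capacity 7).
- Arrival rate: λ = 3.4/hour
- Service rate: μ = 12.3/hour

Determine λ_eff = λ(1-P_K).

ρ = λ/μ = 3.4/12.3 = 0.27642
P₀ = (1-ρ)/(1-ρ^(K+1)) = (1-0.27642)/(1-0.27642^8) = 0.7236/1.0000 = 0.7236
P_K = P₀×ρ^K = 0.72360 × 0.27642^7 = 0.72360 × 0.00012331 = 0.00008923
λ_eff = λ(1-P_K) = 3.4 × (1 - 0.00008923) = 3.4 × 0.9999 = 3.3997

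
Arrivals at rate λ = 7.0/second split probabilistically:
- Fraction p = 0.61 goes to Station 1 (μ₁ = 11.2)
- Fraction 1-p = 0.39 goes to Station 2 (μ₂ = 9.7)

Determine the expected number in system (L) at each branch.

Effective rates: λ₁ = 7.0×0.61 = 4.27, λ₂ = 7.0×0.39 = 2.73
Station 1: ρ₁ = 4.27/11.2 = 0.38125, L₁ = ρ₁/(1-ρ₁) = 0.38125/(1-0.38125) = 0.6162
Station 2: ρ₂ = 2.73/9.7 = 0.28144, L₂ = ρ₂/(1-ρ₂) = 0.28144/(1-0.28144) = 0.3917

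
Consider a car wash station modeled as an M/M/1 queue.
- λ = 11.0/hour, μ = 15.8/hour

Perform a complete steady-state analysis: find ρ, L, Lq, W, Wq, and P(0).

Step 1: ρ = λ/μ = 11.0/15.8 = 0.6962
Step 2: L = λ/(μ-λ) = 11.0/4.80 = 2.2917
Step 3: Lq = λ²/(μ(μ-λ)) = 121.00/(15.8×4.80) = 1.5955
Step 4: W = 1/(μ-λ) = 1/4.80 = 0.208333
Step 5: Wq = λ/(μ(μ-λ)) = 11.0/(15.8×4.80) = 0.1450
Step 6: P(0) = 1-ρ = 0.3038
Verify: L = λW = 11.0×0.208333 = 2.2917 ✔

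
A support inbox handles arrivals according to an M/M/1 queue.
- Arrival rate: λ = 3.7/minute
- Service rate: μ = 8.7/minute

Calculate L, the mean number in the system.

ρ = λ/μ = 3.7/8.7 = 0.4253
For M/M/1: L = λ/(μ-λ)
L = 3.7/(8.7-3.7) = 3.7/5.00
L = 0.7400 emails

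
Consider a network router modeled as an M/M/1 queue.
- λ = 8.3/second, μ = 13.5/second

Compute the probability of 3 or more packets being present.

ρ = λ/μ = 8.3/13.5 = 0.6148
P(N ≥ n) = ρⁿ
P(N ≥ 3) = 0.6148^3
P(N ≥ 3) = 0.2324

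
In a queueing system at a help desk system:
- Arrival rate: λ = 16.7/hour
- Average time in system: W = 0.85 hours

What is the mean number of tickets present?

Little's Law: L = λW
L = 16.7 × 0.85 = 14.1950 tickets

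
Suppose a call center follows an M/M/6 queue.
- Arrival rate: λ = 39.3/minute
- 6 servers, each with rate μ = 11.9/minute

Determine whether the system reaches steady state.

Stability requires ρ = λ/(cμ) < 1
ρ = 39.3/(6 × 11.9) = 39.3/71.40 = 0.5504
Since 0.5504 < 1, the system is STABLE.
The servers are busy 55.04% of the time.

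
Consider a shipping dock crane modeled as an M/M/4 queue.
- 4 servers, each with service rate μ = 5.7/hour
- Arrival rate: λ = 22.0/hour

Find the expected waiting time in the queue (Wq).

Traffic intensity: ρ = λ/(cμ) = 22.0/(4×5.7) = 0.9649
Since ρ = 0.9649 < 1, system is stable.
Offered load a = λ/μ = cρ = 22.0/5.7 = 3.8596
P₀ = [ Σₙ₌₀^3 aⁿ/n! + a^4/(4!(1-ρ)) ]⁻¹
Σ = a^0/0! + a^1/1! + a^2/2! + a^3/3! = 1.00000 + 3.85965 + 7.44845 + 9.58280 = 21.8909
a^4/(4!(1-ρ)) = 221.9174/(24 × 0.03508772) = 263.5269
P₀ = 1/(21.8909 + 263.5269) = 0.003504
Lq = P₀·a^4·ρ / (4!(1-ρ)²) = 0.00350364 × 221.9174 × 0.964912 / (24 × 0.00123115) = 25.3908
Wq = Lq/λ = 25.3908/22.0 = 1.1541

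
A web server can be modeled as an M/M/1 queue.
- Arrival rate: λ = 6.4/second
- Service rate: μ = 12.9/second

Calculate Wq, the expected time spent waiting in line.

First, compute utilization: ρ = λ/μ = 6.4/12.9 = 0.4961
For M/M/1: Wq = λ/(μ(μ-λ))
Wq = 6.4/(12.9 × (12.9-6.4))
Wq = 6.4/(12.9 × 6.50)
Wq = 0.07633 seconds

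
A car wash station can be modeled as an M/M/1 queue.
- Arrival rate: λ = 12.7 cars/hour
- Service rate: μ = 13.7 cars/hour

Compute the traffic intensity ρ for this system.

Server utilization: ρ = λ/μ
ρ = 12.7/13.7 = 0.9270
The server is busy 92.70% of the time.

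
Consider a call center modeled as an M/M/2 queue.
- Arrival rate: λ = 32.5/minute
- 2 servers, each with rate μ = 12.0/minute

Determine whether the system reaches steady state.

Stability requires ρ = λ/(cμ) < 1
ρ = 32.5/(2 × 12.0) = 32.5/24.00 = 1.3542
Since 1.3542 ≥ 1, the system is UNSTABLE.
Need c > λ/μ = 32.5/12.0 = 2.71.
Minimum servers needed: c = 3.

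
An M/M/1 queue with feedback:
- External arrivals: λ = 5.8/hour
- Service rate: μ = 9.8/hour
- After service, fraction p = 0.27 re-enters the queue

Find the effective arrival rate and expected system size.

Effective arrival rate: λ_eff = λ/(1-p) = 5.8/(1-0.27) = 5.8/0.73 = 7.9452
ρ = λ_eff/μ = 7.9452/9.8 = 0.810735
L = ρ/(1-ρ) = 0.810735/(1-0.810735) = 4.2836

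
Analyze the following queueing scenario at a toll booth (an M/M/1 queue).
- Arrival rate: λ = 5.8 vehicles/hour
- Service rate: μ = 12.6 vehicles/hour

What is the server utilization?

Server utilization: ρ = λ/μ
ρ = 5.8/12.6 = 0.4603
The server is busy 46.03% of the time.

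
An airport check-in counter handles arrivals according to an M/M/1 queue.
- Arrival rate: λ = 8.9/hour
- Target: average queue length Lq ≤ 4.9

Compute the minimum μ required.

For M/M/1: Lq = λ²/(μ(μ-λ))
Need Lq ≤ 4.9, i.e. μ(μ-λ) ≥ λ²/4.9
μ² - 8.9μ - 79.21/4.9 ≥ 0  →  μ² - 8.9μ - 16.1653 ≥ 0
Quadratic formula (positive root): μ = [λ + √(λ² + 4×16.1653)]/2
Discriminant: 79.21 + 4×16.1653 = 143.8712, √143.8712 = 11.9946
μ ≥ (8.9 + 11.9946)/2 = 10.4473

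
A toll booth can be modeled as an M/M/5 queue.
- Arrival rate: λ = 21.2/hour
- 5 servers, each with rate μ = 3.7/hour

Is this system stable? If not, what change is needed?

Stability requires ρ = λ/(cμ) < 1
ρ = 21.2/(5 × 3.7) = 21.2/18.50 = 1.1459
Since 1.1459 ≥ 1, the system is UNSTABLE.
Need c > λ/μ = 21.2/3.7 = 5.73.
Minimum servers needed: c = 6.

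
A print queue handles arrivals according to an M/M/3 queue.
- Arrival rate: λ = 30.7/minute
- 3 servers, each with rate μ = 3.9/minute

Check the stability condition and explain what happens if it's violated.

Stability requires ρ = λ/(cμ) < 1
ρ = 30.7/(3 × 3.9) = 30.7/11.70 = 2.6239
Since 2.6239 ≥ 1, the system is UNSTABLE.
Need c > λ/μ = 30.7/3.9 = 7.87.
Minimum servers needed: c = 8.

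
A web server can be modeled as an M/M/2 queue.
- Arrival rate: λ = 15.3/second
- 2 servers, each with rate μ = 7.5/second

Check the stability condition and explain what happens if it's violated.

Stability requires ρ = λ/(cμ) < 1
ρ = 15.3/(2 × 7.5) = 15.3/15.00 = 1.0200
Since 1.0200 ≥ 1, the system is UNSTABLE.
Need c > λ/μ = 15.3/7.5 = 2.04.
Minimum servers needed: c = 3.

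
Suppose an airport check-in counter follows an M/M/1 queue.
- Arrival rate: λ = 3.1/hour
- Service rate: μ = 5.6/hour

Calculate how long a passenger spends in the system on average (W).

First, compute utilization: ρ = λ/μ = 3.1/5.6 = 0.5536
For M/M/1: W = 1/(μ-λ)
W = 1/(5.6-3.1) = 1/2.50
W = 0.4000 hours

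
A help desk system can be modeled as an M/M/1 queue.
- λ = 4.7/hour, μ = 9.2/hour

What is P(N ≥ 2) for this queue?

ρ = λ/μ = 4.7/9.2 = 0.5109
P(N ≥ n) = ρⁿ
P(N ≥ 2) = 0.5109^2
P(N ≥ 2) = 0.2610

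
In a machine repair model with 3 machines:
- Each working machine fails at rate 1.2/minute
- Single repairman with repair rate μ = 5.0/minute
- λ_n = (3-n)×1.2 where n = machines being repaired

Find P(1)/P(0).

P(1)/P(0) = ∏_{i=0}^{1-1} λ_i/μ_{i+1}
= (3-0)×1.2/5.0
= 0.7200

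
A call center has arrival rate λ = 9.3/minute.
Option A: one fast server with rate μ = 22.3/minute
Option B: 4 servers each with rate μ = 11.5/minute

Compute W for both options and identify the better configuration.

Option A: single server μ = 22.3 (M/M/1)
  ρ_A = 9.3/22.3 = 0.4170
  W_A = 1/(μ-λ) = 1/(22.3-9.3) = 1/13.00 = 0.07692

Option B: 4 servers μ = 11.5 (M/M/4)
  ρ_B = λ/(cμ) = 9.3/(4×11.5) = 0.2022
  Offered load a = λ/μ = cρ = 9.3/11.5 = 0.8087
  P₀ = [ Σₙ₌₀^3 aⁿ/n! + a^4/(4!(1-ρ)) ]⁻¹
  Σ = a^0/0! + a^1/1! + a^2/2! + a^3/3! = 1.0000 + 0.80870 + 0.32699 + 0.088146 = 2.2238
  a^4/(4!(1-ρ)) = 0.4277/(24 × 0.7978) = 0.02234
  P₀ = 1/(2.2238 + 0.02234) = 0.4452
  Lq = P₀·a^4·ρ / (4!(1-ρ)²) = 0.4452 × 0.4277 × 0.2022 / (24 × 0.6365) = 0.002520
  Wq_B = Lq/λ = 0.002520/9.3 = 0.0002710
  W_B = Wq_B + 1/μ = 0.0002710 + 0.08696 = 0.08723

Since W_A = 0.07692 < W_B = 0.08723, Option A (single fast server) has the shorter time in system.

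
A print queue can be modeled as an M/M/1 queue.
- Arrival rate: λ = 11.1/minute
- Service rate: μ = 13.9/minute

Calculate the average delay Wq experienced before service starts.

First, compute utilization: ρ = λ/μ = 11.1/13.9 = 0.7986
For M/M/1: Wq = λ/(μ(μ-λ))
Wq = 11.1/(13.9 × (13.9-11.1))
Wq = 11.1/(13.9 × 2.80)
Wq = 0.2852 minutes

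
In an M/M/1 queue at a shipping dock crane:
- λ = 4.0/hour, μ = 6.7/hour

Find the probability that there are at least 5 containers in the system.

ρ = λ/μ = 4.0/6.7 = 0.5970
P(N ≥ n) = ρⁿ
P(N ≥ 5) = 0.5970^5
P(N ≥ 5) = 0.07584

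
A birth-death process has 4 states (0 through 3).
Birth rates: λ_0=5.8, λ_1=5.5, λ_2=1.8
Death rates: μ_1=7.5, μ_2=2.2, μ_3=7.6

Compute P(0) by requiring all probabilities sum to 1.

Ratios P(n)/P(0) = (λ₀···λₙ₋₁)/(μ₁···μₙ):
P(1)/P(0) = (5.8)/(7.5) = 0.773333
P(2)/P(0) = (5.8×5.5)/(7.5×2.2) = 1.93333
P(3)/P(0) = (5.8×5.5×1.8)/(7.5×2.2×7.6) = 0.457895

Normalization: ∑ P(n) = 1
P(0) × (1.00000 + 0.773333 + 1.93333 + 0.457895) = 1
P(0) × 4.1646 = 1
P(0) = 1/4.1646 = 0.2401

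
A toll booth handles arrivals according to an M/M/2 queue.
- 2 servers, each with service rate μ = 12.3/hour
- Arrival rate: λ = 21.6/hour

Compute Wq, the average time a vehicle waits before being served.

Traffic intensity: ρ = λ/(cμ) = 21.6/(2×12.3) = 0.8780
Since ρ = 0.8780 < 1, system is stable.
Offered load a = λ/μ = cρ = 21.6/12.3 = 1.7561
P₀ = [ Σₙ₌₀^1 aⁿ/n! + a^2/(2!(1-ρ)) ]⁻¹
Σ = a^0/0! + a^1/1! = 1.0000 + 1.7561 = 2.7561
a^2/(2!(1-ρ)) = 3.08388/(2 × 0.121951) = 12.6439
P₀ = 1/(2.7561 + 12.6439) = 0.06494
Lq = P₀·a^2·ρ / (2!(1-ρ)²) = 0.0649351 × 3.08388 × 0.878049 / (2 × 0.0148721) = 5.9114
Wq = Lq/λ = 5.9114/21.6 = 0.2737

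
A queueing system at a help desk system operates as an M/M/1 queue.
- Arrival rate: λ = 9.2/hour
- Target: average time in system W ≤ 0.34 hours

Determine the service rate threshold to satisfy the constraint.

For M/M/1: W = 1/(μ-λ)
Need W ≤ 0.34, so 1/(μ-λ) ≤ 0.34
μ - λ ≥ 1/0.34 = 2.9412
μ ≥ 9.2 + 2.9412 = 12.1412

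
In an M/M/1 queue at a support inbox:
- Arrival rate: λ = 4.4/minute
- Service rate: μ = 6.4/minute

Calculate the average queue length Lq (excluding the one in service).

ρ = λ/μ = 4.4/6.4 = 0.6875
For M/M/1: Lq = λ²/(μ(μ-λ))
Lq = 19.36/(6.4 × 2.00)
Lq = 1.5125 emails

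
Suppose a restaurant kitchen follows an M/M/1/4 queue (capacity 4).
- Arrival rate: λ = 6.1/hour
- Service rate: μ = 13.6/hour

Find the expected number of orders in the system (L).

ρ = λ/μ = 6.1/13.6 = 0.44853
P₀ = (1-ρ)/(1-ρ^(K+1)) = (1-0.44853)/(1-0.44853^5) = 0.5515/0.9818 = 0.5617
P_K = P₀×ρ^K = 0.5617 × 0.44853^4 = 0.5617 × 0.04047 = 0.02273
L = ρ[1 - (K+1)ρ^K + Kρ^(K+1)] / [(1-ρ)(1-ρ^(K+1))]
L = 0.44853 × (1 - 5×0.04047 + 4×0.01815) / ((1 - 0.44853) × (1 - 0.01815)) = 0.7209 orders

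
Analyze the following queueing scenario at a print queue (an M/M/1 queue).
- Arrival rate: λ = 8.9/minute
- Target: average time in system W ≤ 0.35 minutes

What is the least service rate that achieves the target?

For M/M/1: W = 1/(μ-λ)
Need W ≤ 0.35, so 1/(μ-λ) ≤ 0.35
μ - λ ≥ 1/0.35 = 2.8571
μ ≥ 8.9 + 2.8571 = 11.7571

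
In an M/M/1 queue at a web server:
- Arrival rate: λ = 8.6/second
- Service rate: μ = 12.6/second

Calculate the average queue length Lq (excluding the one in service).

ρ = λ/μ = 8.6/12.6 = 0.6825
For M/M/1: Lq = λ²/(μ(μ-λ))
Lq = 73.96/(12.6 × 4.00)
Lq = 1.4675 requests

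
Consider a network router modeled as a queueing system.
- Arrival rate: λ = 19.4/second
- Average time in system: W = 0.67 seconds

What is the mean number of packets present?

Little's Law: L = λW
L = 19.4 × 0.67 = 12.9980 packets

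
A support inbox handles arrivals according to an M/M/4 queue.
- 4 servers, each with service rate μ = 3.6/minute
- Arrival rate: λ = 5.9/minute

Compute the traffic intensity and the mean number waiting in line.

Traffic intensity: ρ = λ/(cμ) = 5.9/(4×3.6) = 0.4097
Since ρ = 0.4097 < 1, system is stable.
Offered load a = λ/μ = cρ = 5.9/3.6 = 1.6389
P₀ = [ Σₙ₌₀^3 aⁿ/n! + a^4/(4!(1-ρ)) ]⁻¹
Σ = a^0/0! + a^1/1! + a^2/2! + a^3/3! = 1.00000 + 1.63889 + 1.34298 + 0.733664 = 4.7155
a^4/(4!(1-ρ)) = 7.2144/(24 × 0.5903) = 0.5092
P₀ = 1/(4.7155 + 0.5092) = 0.1914
Lq = P₀·a^4·ρ / (4!(1-ρ)²) = 0.191396 × 7.21436 × 0.409722 / (24 × 0.348428) = 0.06765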